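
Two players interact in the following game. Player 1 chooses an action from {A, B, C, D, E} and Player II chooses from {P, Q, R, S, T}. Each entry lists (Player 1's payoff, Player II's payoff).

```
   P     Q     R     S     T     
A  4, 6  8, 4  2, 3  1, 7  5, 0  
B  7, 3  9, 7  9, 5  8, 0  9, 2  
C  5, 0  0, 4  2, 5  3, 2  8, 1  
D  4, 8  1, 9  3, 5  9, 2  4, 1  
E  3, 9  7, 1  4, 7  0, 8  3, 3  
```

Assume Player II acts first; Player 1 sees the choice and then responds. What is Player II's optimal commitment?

Q

Work backward from Player 1's decision.
- P → Player 1 plays B (best of 4, 7, 5, 4, 3); Player II gets 3.
- Q → Player 1 plays B (best of 8, 9, 0, 1, 7); Player II gets 7.
- R → Player 1 plays B (best of 2, 9, 2, 3, 4); Player II gets 5.
- S → Player 1 plays D (best of 1, 8, 3, 9, 0); Player II gets 2.
- T → Player 1 plays B (best of 5, 9, 8, 4, 3); Player II gets 2.
Player II's induced payoffs are 3, 7, 5, 2, 2, so Player II commits to Q. Subgame-perfect outcome: (B, Q) with payoffs (9, 7).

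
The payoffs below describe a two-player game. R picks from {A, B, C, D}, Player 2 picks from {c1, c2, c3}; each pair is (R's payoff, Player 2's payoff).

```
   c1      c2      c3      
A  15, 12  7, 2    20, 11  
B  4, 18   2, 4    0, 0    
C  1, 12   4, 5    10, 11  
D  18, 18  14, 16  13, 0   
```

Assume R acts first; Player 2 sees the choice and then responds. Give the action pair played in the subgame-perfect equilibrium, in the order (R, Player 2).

(D, c1)

Solve by backward induction (R leads).
- A: Player 2 compares 12, 2, 11 and picks c1; R would get 15.
- B: Player 2 compares 18, 4, 0 and picks c1; R would get 4.
- C: Player 2 compares 12, 5, 11 and picks c1; R would get 1.
- D: Player 2 compares 18, 16, 0 and picks c1; R would get 18.
R's induced payoffs are 15, 4, 1, 18, so R commits to D. Subgame-perfect outcome: (D, c1) with payoffs (18, 18).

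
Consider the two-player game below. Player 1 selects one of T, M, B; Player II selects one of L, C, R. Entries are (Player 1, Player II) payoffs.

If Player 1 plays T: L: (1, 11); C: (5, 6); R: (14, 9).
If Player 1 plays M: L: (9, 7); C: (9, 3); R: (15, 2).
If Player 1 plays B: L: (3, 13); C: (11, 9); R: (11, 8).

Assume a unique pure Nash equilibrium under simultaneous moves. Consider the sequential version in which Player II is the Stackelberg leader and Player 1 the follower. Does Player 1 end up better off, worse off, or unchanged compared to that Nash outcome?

Solve by backward induction (Player II leads).
- L: Player 1 compares 1, 9, 3 and picks M; Player II would get 7.
- C: Player 1 compares 5, 9, 11 and picks B; Player II would get 9.
- R: Player 1 compares 14, 15, 11 and picks M; Player II would get 2.
Maximizing over 7, 9, 2, Player II chooses C. Subgame-perfect outcome: (B, C) with payoffs (11, 9).
Under simultaneous play:
Player 1's best replies: L→M; C→B; R→M.
Player II's best replies: T→L; M→L; B→L.
Only (M, L) has each player best-responding; Nash payoffs (9, 7).
Player 1 earns 11 sequentially versus 9 at the Nash outcome: better off.

better off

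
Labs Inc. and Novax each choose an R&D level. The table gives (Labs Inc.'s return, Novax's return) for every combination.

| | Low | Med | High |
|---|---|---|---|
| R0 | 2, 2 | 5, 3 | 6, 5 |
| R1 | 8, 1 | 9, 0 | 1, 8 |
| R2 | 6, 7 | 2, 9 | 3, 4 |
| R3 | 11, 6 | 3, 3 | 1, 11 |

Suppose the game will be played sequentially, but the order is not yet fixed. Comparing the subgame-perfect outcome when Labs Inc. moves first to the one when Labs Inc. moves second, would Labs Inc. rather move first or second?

If Labs Inc. leads: Novax's best replies are R0→High, R1→High, R2→Med, R3→High; Labs Inc.'s induced payoffs 6, 1, 2, 1; outcome (R0, High), payoffs (6, 5).
If Novax leads: Labs Inc.'s best replies are Low→R3, Med→R1, High→R0; Novax's induced payoffs 6, 0, 5; outcome (R3, Low), payoffs (11, 6).
Labs Inc. gets 6 moving first and 11 moving second, so Labs Inc. prefers to move second.

second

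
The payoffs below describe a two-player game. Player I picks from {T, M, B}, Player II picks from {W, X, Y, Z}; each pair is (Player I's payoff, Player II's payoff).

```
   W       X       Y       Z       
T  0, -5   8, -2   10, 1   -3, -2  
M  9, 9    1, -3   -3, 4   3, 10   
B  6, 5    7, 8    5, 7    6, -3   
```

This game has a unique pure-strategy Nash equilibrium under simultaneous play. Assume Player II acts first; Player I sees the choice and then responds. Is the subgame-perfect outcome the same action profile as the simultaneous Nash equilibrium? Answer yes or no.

Player I best-responds to each possible Player II move:
- W: Player I compares 0, 9, 6 and picks M; Player II would get 9.
- X: Player I compares 8, 1, 7 and picks T; Player II would get -2.
- Y: Player I compares 10, -3, 5 and picks T; Player II would get 1.
- Z: Player I compares -3, 3, 6 and picks B; Player II would get -3.
Among 9, -2, 1, -3, the best is 9 at W. Subgame-perfect outcome: (M, W) with payoffs (9, 9).
For the simultaneous game, intersect best replies.
Player I's best replies: W→M; X→T; Y→T; Z→B.
Player II's best replies: T→Y; M→Z; B→X.
Only (T, Y) has each player best-responding; Nash payoffs (10, 1).
Sequential outcome (M, W) differs from the Nash profile (T, Y).

no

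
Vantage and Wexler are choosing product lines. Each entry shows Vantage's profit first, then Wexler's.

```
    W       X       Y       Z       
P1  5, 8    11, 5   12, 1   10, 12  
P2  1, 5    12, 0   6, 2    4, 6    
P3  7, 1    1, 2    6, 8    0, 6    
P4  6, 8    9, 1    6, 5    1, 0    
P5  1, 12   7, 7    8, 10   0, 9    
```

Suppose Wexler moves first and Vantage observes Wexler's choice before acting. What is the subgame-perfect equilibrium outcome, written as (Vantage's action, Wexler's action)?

(P1, Z)

Solve by backward induction (Wexler leads).
- W: Vantage compares 5, 1, 7, 6, 1 and picks P3; Wexler would get 1.
- X: Vantage compares 11, 12, 1, 9, 7 and picks P2; Wexler would get 0.
- Y: Vantage compares 12, 6, 6, 6, 8 and picks P1; Wexler would get 1.
- Z: Vantage compares 10, 4, 0, 1, 0 and picks P1; Wexler would get 12.
Maximizing over 1, 0, 1, 12, Wexler chooses Z. Subgame-perfect outcome: (P1, Z) with payoffs (10, 12).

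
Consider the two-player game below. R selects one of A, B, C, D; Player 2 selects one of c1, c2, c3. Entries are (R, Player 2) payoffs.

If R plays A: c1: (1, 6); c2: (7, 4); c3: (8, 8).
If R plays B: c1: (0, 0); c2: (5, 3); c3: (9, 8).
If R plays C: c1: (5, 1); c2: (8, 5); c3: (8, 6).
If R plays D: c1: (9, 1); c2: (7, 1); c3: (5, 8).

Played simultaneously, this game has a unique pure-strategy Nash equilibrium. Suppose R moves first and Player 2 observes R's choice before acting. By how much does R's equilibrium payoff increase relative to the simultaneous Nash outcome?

0

Solve by backward induction (R leads).
- A: BR = c3, leader payoff 8.
- B: BR = c3, leader payoff 9.
- C: BR = c3, leader payoff 8.
- D: BR = c3, leader payoff 5.
R's induced payoffs are 8, 9, 8, 5, so R commits to B. Subgame-perfect outcome: (B, c3) with payoffs (9, 8).
For the simultaneous game, intersect best replies.
R's best replies: c1→D; c2→C; c3→B.
Player 2's best replies: A→c3; B→c3; C→c3; D→c3.
Only (B, c3) has each player best-responding; Nash payoffs (9, 8).
R's commitment gain: 9 − 9 = 0.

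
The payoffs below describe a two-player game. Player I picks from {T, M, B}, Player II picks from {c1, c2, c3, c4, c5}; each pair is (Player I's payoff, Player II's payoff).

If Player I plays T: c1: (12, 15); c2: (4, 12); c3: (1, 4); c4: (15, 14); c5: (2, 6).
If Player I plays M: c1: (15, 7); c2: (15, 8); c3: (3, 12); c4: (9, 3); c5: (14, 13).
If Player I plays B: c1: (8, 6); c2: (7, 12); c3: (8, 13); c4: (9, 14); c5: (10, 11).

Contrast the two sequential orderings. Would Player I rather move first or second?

If Player I leads: Player II's best replies are T→c1, M→c5, B→c4; Player I's induced payoffs 12, 14, 9; outcome (M, c5), payoffs (14, 13).
If Player II leads: Player I's best replies are c1→M, c2→M, c3→B, c4→T, c5→M; Player II's induced payoffs 7, 8, 13, 14, 13; outcome (T, c4), payoffs (15, 14).
Player I gets 14 moving first and 15 moving second, so Player I prefers to move second.

second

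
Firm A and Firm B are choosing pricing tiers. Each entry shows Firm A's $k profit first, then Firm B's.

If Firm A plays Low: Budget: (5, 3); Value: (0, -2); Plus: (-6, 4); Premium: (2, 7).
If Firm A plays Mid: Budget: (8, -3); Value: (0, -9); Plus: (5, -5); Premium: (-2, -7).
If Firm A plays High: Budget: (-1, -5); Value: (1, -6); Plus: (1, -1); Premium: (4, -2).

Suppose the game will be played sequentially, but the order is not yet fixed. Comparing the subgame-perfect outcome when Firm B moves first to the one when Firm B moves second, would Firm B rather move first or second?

If Firm A leads: Firm B's best replies are Low→Premium, Mid→Budget, High→Plus; Firm A's induced payoffs 2, 8, 1; outcome (Mid, Budget), payoffs (8, -3).
If Firm B leads: Firm A's best replies are Budget→Mid, Value→High, Plus→Mid, Premium→High; Firm B's induced payoffs -3, -6, -5, -2; outcome (High, Premium), payoffs (4, -2).
Firm B gets -2 moving first and -3 moving second, so Firm B prefers to move first.

first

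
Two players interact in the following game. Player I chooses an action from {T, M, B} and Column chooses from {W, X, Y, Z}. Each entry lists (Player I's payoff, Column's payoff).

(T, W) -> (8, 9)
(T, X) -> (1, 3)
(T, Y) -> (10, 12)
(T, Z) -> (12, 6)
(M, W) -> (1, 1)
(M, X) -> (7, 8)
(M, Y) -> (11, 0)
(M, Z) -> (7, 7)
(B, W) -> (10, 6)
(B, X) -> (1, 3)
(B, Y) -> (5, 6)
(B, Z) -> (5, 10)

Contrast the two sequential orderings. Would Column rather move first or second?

If Player I leads: Column's best replies are T→Y, M→X, B→Z; Player I's induced payoffs 10, 7, 5; outcome (T, Y), payoffs (10, 12).
If Column leads: Player I's best replies are W→B, X→M, Y→M, Z→T; Column's induced payoffs 6, 8, 0, 6; outcome (M, X), payoffs (7, 8).
Column gets 8 moving first and 12 moving second, so Column prefers to move second.

second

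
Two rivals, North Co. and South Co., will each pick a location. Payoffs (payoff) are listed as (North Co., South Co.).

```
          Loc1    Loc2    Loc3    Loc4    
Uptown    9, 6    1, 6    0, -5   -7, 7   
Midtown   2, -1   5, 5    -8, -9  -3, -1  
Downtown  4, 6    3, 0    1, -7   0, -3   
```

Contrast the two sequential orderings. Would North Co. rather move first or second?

If North Co. leads: South Co.'s best replies are Uptown→Loc4, Midtown→Loc2, Downtown→Loc1; North Co.'s induced payoffs -7, 5, 4; outcome (Midtown, Loc2), payoffs (5, 5).
If South Co. leads: North Co.'s best replies are Loc1→Uptown, Loc2→Midtown, Loc3→Downtown, Loc4→Downtown; South Co.'s induced payoffs 6, 5, -7, -3; outcome (Uptown, Loc1), payoffs (9, 6).
North Co. gets 5 moving first and 9 moving second, so North Co. prefers to move second.

second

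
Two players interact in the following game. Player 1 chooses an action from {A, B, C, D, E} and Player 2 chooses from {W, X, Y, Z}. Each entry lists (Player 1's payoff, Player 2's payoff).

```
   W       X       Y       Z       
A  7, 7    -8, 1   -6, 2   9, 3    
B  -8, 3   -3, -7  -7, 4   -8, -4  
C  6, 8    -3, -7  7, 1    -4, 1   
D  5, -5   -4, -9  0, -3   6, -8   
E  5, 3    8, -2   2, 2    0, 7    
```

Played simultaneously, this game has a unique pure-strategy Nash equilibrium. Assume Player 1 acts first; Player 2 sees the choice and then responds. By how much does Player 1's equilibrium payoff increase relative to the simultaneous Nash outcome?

0

Player 2 best-responds to each possible Player 1 move:
- A: Player 2 compares 7, 1, 2, 3 and picks W; Player 1 would get 7.
- B: Player 2 compares 3, -7, 4, -4 and picks Y; Player 1 would get -7.
- C: Player 2 compares 8, -7, 1, 1 and picks W; Player 1 would get 6.
- D: Player 2 compares -5, -9, -3, -8 and picks Y; Player 1 would get 0.
- E: Player 2 compares 3, -2, 2, 7 and picks Z; Player 1 would get 0.
Among 7, -7, 6, 0, 0, the best is 7 at A. Subgame-perfect outcome: (A, W) with payoffs (7, 7).
Now find the simultaneous Nash equilibrium.
Player 1's best replies: W→A; X→E; Y→C; Z→A.
Player 2's best replies: A→W; B→Y; C→W; D→Y; E→Z.
Only (A, W) has each player best-responding; Nash payoffs (7, 7).
Player 1's commitment gain: 7 − 7 = 0.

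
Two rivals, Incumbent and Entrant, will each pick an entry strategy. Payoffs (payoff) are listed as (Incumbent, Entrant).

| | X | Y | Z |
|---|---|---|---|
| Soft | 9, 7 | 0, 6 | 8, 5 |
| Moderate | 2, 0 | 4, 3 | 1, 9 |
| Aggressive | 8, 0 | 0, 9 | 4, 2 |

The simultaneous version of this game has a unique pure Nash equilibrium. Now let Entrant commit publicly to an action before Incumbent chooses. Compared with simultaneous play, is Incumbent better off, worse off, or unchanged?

Backward induction with Entrant moving first.
- X: BR = Soft, leader payoff 7.
- Y: BR = Moderate, leader payoff 3.
- Z: BR = Soft, leader payoff 5.
Maximizing over 7, 3, 5, Entrant chooses X. Subgame-perfect outcome: (Soft, X) with payoffs (9, 7).
For the simultaneous game, intersect best replies.
Incumbent's best replies: X→Soft; Y→Moderate; Z→Soft.
Entrant's best replies: Soft→X; Moderate→Z; Aggressive→Y.
Only (Soft, X) has each player best-responding; Nash payoffs (9, 7).
Incumbent earns 9 sequentially versus 9 at the Nash outcome: unchanged.

unchanged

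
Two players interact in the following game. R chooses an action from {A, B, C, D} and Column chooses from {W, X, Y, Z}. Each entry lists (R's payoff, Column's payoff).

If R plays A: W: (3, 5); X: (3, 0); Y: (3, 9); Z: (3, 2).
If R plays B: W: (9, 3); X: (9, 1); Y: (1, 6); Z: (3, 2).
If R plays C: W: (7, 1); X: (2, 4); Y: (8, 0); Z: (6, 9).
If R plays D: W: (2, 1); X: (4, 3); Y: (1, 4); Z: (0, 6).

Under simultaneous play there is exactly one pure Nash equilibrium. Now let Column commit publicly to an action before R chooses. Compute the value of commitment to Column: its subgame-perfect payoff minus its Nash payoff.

0

R best-responds to each possible Column move:
- W: R compares 3, 9, 7, 2 and picks B; Column would get 3.
- X: R compares 3, 9, 2, 4 and picks B; Column would get 1.
- Y: R compares 3, 1, 8, 1 and picks C; Column would get 0.
- Z: R compares 3, 3, 6, 0 and picks C; Column would get 9.
Maximizing over 3, 1, 0, 9, Column chooses Z. Subgame-perfect outcome: (C, Z) with payoffs (6, 9).
For the simultaneous game, intersect best replies.
R's best replies: W→B; X→B; Y→C; Z→C.
Column's best replies: A→Y; B→Y; C→Z; D→Z.
The unique mutual best reply is (C, Z), giving (6, 9).
Column's commitment gain: 9 − 9 = 0.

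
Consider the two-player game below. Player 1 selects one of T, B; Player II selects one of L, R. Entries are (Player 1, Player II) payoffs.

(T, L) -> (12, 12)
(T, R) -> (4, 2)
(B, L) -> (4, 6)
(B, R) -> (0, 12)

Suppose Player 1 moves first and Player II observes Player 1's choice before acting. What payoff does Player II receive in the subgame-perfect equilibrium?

12

Player II best-responds to each possible Player 1 move:
- T → Player II plays L (best of 12, 2); Player 1 gets 12.
- B → Player II plays R (best of 6, 12); Player 1 gets 0.
Maximizing over 12, 0, Player 1 chooses T. Subgame-perfect outcome: (T, L) with payoffs (12, 12).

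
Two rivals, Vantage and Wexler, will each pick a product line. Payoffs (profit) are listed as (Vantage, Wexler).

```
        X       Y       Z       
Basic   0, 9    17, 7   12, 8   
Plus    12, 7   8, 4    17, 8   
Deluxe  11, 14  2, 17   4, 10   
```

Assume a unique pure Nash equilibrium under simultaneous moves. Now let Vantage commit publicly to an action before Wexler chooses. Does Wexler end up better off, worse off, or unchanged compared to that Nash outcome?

unchanged

Work backward from Wexler's decision.
- Basic: Wexler compares 9, 7, 8 and picks X; Vantage would get 0.
- Plus: Wexler compares 7, 4, 8 and picks Z; Vantage would get 17.
- Deluxe: Wexler compares 14, 17, 10 and picks Y; Vantage would get 2.
Maximizing over 0, 17, 2, Vantage chooses Plus. Subgame-perfect outcome: (Plus, Z) with payoffs (17, 8).
Under simultaneous play:
Vantage's best replies: X→Plus; Y→Basic; Z→Plus.
Wexler's best replies: Basic→X; Plus→Z; Deluxe→Y.
Only (Plus, Z) has each player best-responding; Nash payoffs (17, 8).
Wexler earns 8 sequentially versus 8 at the Nash outcome: unchanged.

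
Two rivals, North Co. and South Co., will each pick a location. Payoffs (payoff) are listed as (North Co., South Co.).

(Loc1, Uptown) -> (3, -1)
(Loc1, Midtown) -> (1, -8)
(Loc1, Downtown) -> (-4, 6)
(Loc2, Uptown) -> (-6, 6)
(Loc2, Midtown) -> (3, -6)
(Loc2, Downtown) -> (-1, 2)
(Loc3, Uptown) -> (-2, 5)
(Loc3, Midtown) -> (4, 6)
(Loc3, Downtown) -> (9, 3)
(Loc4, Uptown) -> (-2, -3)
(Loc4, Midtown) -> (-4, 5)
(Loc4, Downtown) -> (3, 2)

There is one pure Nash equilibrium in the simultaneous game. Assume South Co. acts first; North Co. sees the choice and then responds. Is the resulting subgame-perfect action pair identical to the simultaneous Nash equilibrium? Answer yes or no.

yes

North Co. best-responds to each possible South Co. move:
- Uptown: BR = Loc1, leader payoff -1.
- Midtown: BR = Loc3, leader payoff 6.
- Downtown: BR = Loc3, leader payoff 3.
Maximizing over -1, 6, 3, South Co. chooses Midtown. Subgame-perfect outcome: (Loc3, Midtown) with payoffs (4, 6).
For the simultaneous game, intersect best replies.
North Co.'s best replies: Uptown→Loc1; Midtown→Loc3; Downtown→Loc3.
South Co.'s best replies: Loc1→Downtown; Loc2→Uptown; Loc3→Midtown; Loc4→Midtown.
The unique mutual best reply is (Loc3, Midtown), giving (4, 6).
Sequential outcome (Loc3, Midtown) coincides with the Nash profile (Loc3, Midtown).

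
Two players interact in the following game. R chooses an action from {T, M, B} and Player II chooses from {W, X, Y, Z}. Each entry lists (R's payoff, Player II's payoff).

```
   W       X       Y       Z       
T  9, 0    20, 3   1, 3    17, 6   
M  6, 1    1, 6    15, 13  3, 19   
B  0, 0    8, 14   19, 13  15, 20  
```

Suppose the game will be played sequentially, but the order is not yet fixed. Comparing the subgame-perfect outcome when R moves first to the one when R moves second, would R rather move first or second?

If R leads: Player II's best replies are T→Z, M→Z, B→Z; R's induced payoffs 17, 3, 15; outcome (T, Z), payoffs (17, 6).
If Player II leads: R's best replies are W→T, X→T, Y→B, Z→T; Player II's induced payoffs 0, 3, 13, 6; outcome (B, Y), payoffs (19, 13).
R gets 17 moving first and 19 moving second, so R prefers to move second.

second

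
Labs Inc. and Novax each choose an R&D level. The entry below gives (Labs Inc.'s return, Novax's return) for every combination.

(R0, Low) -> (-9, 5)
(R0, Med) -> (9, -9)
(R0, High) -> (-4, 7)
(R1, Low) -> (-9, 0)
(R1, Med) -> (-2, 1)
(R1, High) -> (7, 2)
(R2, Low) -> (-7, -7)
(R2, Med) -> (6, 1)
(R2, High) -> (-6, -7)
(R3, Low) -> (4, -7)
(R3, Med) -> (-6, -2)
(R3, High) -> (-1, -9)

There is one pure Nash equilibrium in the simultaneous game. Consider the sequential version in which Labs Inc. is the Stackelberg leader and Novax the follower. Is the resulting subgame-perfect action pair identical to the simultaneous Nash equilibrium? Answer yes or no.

Work backward from Novax's decision.
- R0: Novax compares 5, -9, 7 and picks High; Labs Inc. would get -4.
- R1: Novax compares 0, 1, 2 and picks High; Labs Inc. would get 7.
- R2: Novax compares -7, 1, -7 and picks Med; Labs Inc. would get 6.
- R3: Novax compares -7, -2, -9 and picks Med; Labs Inc. would get -6.
Maximizing over -4, 7, 6, -6, Labs Inc. chooses R1. Subgame-perfect outcome: (R1, High) with payoffs (7, 2).
For the simultaneous game, intersect best replies.
Labs Inc.'s best replies: Low→R3; Med→R0; High→R1.
Novax's best replies: R0→High; R1→High; R2→Med; R3→Med.
The unique mutual best reply is (R1, High), giving (7, 2).
Sequential outcome (R1, High) coincides with the Nash profile (R1, High).

yes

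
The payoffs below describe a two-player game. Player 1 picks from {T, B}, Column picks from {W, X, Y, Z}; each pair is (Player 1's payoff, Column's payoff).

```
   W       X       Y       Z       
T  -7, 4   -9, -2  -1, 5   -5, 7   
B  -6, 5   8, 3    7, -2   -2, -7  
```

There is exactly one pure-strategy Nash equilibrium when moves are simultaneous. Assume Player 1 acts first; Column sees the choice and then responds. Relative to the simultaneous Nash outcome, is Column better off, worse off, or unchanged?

better off

Column best-responds to each possible Player 1 move:
- T: BR = Z, leader payoff -5.
- B: BR = W, leader payoff -6.
Player 1's induced payoffs are -5, -6, so Player 1 commits to T. Subgame-perfect outcome: (T, Z) with payoffs (-5, 7).
For the simultaneous game, intersect best replies.
Player 1's best replies: W→B; X→B; Y→B; Z→B.
Column's best replies: T→Z; B→W.
Only (B, W) has each player best-responding; Nash payoffs (-6, 5).
Column earns 7 sequentially versus 5 at the Nash outcome: better off.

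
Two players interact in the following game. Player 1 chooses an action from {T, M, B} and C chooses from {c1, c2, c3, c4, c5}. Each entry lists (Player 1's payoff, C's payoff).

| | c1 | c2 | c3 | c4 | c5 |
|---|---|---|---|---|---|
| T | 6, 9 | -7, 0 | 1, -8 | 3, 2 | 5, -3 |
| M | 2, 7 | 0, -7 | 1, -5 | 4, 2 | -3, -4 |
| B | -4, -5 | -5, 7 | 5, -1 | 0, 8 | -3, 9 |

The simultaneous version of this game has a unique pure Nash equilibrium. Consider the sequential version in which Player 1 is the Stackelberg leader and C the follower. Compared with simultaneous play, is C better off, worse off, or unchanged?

Backward induction with Player 1 moving first.
- T → C plays c1 (best of 9, 0, -8, 2, -3); Player 1 gets 6.
- M → C plays c1 (best of 7, -7, -5, 2, -4); Player 1 gets 2.
- B → C plays c5 (best of -5, 7, -1, 8, 9); Player 1 gets -3.
Player 1's induced payoffs are 6, 2, -3, so Player 1 commits to T. Subgame-perfect outcome: (T, c1) with payoffs (6, 9).
For the simultaneous game, intersect best replies.
Player 1's best replies: c1→T; c2→M; c3→B; c4→M; c5→T.
C's best replies: T→c1; M→c1; B→c5.
The unique mutual best reply is (T, c1), giving (6, 9).
C earns 9 sequentially versus 9 at the Nash outcome: unchanged.

unchanged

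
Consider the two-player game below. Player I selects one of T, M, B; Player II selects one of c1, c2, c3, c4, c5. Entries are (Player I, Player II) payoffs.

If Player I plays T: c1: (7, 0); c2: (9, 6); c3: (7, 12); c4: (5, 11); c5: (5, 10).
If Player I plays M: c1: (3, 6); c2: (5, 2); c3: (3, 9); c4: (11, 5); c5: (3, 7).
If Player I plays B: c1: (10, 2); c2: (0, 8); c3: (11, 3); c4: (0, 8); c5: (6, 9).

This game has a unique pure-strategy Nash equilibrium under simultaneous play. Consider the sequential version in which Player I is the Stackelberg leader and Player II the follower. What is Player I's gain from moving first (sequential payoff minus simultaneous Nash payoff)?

Player II best-responds to each possible Player I move:
- T → Player II plays c3 (best of 0, 6, 12, 11, 10); Player I gets 7.
- M → Player II plays c3 (best of 6, 2, 9, 5, 7); Player I gets 3.
- B → Player II plays c5 (best of 2, 8, 3, 8, 9); Player I gets 6.
Among 7, 3, 6, the best is 7 at T. Subgame-perfect outcome: (T, c3) with payoffs (7, 12).
For the simultaneous game, intersect best replies.
Player I's best replies: c1→B; c2→T; c3→B; c4→M; c5→B.
Player II's best replies: T→c3; M→c3; B→c5.
The unique mutual best reply is (B, c5), giving (6, 9).
Player I's commitment gain: 7 − 6 = 1.

1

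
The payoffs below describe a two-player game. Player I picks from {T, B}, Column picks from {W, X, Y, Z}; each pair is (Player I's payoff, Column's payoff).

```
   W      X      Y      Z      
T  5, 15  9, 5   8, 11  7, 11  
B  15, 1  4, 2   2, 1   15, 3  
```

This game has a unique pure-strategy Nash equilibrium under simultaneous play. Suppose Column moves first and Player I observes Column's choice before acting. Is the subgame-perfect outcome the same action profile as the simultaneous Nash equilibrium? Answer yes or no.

Work backward from Player I's decision.
- W: Player I compares 5, 15 and picks B; Column would get 1.
- X: Player I compares 9, 4 and picks T; Column would get 5.
- Y: Player I compares 8, 2 and picks T; Column would get 11.
- Z: Player I compares 7, 15 and picks B; Column would get 3.
Maximizing over 1, 5, 11, 3, Column chooses Y. Subgame-perfect outcome: (T, Y) with payoffs (8, 11).
Under simultaneous play:
Player I's best replies: W→B; X→T; Y→T; Z→B.
Column's best replies: T→W; B→Z.
The unique mutual best reply is (B, Z), giving (15, 3).
Sequential outcome (T, Y) differs from the Nash profile (B, Z).

no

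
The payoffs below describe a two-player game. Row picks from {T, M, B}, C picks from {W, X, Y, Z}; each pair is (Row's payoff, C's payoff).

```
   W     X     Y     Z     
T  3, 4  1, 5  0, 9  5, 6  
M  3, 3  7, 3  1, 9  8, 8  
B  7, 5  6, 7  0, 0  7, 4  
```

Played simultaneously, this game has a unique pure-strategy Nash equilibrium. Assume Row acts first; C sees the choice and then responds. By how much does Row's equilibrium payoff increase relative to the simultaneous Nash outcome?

5

Solve by backward induction (Row leads).
- T: BR = Y, leader payoff 0.
- M: BR = Y, leader payoff 1.
- B: BR = X, leader payoff 6.
Maximizing over 0, 1, 6, Row chooses B. Subgame-perfect outcome: (B, X) with payoffs (6, 7).
Under simultaneous play:
Row's best replies: W→B; X→M; Y→M; Z→M.
C's best replies: T→Y; M→Y; B→X.
Only (M, Y) has each player best-responding; Nash payoffs (1, 9).
Row's commitment gain: 6 − 1 = 5.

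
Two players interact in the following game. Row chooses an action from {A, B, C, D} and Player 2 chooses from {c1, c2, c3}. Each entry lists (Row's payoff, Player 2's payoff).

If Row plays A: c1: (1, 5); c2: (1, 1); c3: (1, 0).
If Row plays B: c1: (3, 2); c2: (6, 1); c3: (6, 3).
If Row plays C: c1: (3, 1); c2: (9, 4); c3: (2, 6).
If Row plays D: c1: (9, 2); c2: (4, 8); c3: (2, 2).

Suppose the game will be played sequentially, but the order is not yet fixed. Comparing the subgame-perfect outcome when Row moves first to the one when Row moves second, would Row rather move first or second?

If Row leads: Player 2's best replies are A→c1, B→c3, C→c3, D→c2; Row's induced payoffs 1, 6, 2, 4; outcome (B, c3), payoffs (6, 3).
If Player 2 leads: Row's best replies are c1→D, c2→C, c3→B; Player 2's induced payoffs 2, 4, 3; outcome (C, c2), payoffs (9, 4).
Row gets 6 moving first and 9 moving second, so Row prefers to move second.

second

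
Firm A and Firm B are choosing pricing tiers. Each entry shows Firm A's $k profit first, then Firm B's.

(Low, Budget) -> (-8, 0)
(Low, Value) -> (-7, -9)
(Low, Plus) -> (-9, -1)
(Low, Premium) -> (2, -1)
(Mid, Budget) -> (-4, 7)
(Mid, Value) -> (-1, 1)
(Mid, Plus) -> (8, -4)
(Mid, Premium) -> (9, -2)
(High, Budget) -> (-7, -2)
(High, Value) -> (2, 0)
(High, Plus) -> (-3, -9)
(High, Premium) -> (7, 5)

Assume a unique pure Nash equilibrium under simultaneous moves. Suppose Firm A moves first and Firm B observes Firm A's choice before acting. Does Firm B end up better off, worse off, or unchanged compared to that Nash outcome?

Backward induction with Firm A moving first.
- Low: Firm B compares 0, -9, -1, -1 and picks Budget; Firm A would get -8.
- Mid: Firm B compares 7, 1, -4, -2 and picks Budget; Firm A would get -4.
- High: Firm B compares -2, 0, -9, 5 and picks Premium; Firm A would get 7.
Among -8, -4, 7, the best is 7 at High. Subgame-perfect outcome: (High, Premium) with payoffs (7, 5).
Now find the simultaneous Nash equilibrium.
Firm A's best replies: Budget→Mid; Value→High; Plus→Mid; Premium→Mid.
Firm B's best replies: Low→Budget; Mid→Budget; High→Premium.
The unique mutual best reply is (Mid, Budget), giving (-4, 7).
Firm B earns 5 sequentially versus 7 at the Nash outcome: worse off.

worse off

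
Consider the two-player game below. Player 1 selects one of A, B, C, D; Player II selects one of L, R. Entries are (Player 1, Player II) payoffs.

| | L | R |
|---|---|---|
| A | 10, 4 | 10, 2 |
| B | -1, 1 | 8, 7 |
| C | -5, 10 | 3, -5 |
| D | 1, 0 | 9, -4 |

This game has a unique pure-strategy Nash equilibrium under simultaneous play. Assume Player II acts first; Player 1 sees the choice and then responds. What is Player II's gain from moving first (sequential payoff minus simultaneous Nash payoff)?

0

Solve by backward induction (Player II leads).
- L: BR = A, leader payoff 4.
- R: BR = A, leader payoff 2.
Among 4, 2, the best is 4 at L. Subgame-perfect outcome: (A, L) with payoffs (10, 4).
For the simultaneous game, intersect best replies.
Player 1's best replies: L→A; R→A.
Player II's best replies: A→L; B→R; C→L; D→L.
The unique mutual best reply is (A, L), giving (10, 4).
Player II's commitment gain: 4 − 4 = 0.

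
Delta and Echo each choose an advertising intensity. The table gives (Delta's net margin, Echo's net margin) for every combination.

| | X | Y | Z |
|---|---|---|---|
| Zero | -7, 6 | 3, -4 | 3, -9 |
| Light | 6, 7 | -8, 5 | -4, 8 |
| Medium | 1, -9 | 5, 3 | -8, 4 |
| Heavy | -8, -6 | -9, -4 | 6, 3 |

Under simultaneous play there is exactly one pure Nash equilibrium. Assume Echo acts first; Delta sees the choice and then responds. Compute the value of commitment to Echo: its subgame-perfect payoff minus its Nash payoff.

Solve by backward induction (Echo leads).
- X: Delta compares -7, 6, 1, -8 and picks Light; Echo would get 7.
- Y: Delta compares 3, -8, 5, -9 and picks Medium; Echo would get 3.
- Z: Delta compares 3, -4, -8, 6 and picks Heavy; Echo would get 3.
Maximizing over 7, 3, 3, Echo chooses X. Subgame-perfect outcome: (Light, X) with payoffs (6, 7).
Now find the simultaneous Nash equilibrium.
Delta's best replies: X→Light; Y→Medium; Z→Heavy.
Echo's best replies: Zero→X; Light→Z; Medium→Z; Heavy→Z.
Only (Heavy, Z) has each player best-responding; Nash payoffs (6, 3).
Echo's commitment gain: 7 − 3 = 4.

4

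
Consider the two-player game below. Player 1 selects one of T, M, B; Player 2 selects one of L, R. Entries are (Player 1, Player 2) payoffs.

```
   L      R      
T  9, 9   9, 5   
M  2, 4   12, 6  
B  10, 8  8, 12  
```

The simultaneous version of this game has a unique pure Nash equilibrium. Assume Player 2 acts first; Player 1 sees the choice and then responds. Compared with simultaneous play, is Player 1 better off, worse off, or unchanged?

worse off

Work backward from Player 1's decision.
- L → Player 1 plays B (best of 9, 2, 10); Player 2 gets 8.
- R → Player 1 plays M (best of 9, 12, 8); Player 2 gets 6.
Player 2's induced payoffs are 8, 6, so Player 2 commits to L. Subgame-perfect outcome: (B, L) with payoffs (10, 8).
Now find the simultaneous Nash equilibrium.
Player 1's best replies: L→B; R→M.
Player 2's best replies: T→L; M→R; B→R.
Only (M, R) has each player best-responding; Nash payoffs (12, 6).
Player 1 earns 10 sequentially versus 12 at the Nash outcome: worse off.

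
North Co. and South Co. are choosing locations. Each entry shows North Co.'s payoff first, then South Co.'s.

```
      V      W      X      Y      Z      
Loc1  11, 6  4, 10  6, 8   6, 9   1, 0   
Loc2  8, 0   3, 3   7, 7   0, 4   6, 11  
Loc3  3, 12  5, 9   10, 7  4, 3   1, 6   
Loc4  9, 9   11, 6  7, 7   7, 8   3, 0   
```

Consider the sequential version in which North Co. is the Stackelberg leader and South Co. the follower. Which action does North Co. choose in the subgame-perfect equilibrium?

Loc4

Backward induction with North Co. moving first.
- Loc1: South Co. compares 6, 10, 8, 9, 0 and picks W; North Co. would get 4.
- Loc2: South Co. compares 0, 3, 7, 4, 11 and picks Z; North Co. would get 6.
- Loc3: South Co. compares 12, 9, 7, 3, 6 and picks V; North Co. would get 3.
- Loc4: South Co. compares 9, 6, 7, 8, 0 and picks V; North Co. would get 9.
Maximizing over 4, 6, 3, 9, North Co. chooses Loc4. Subgame-perfect outcome: (Loc4, V) with payoffs (9, 9).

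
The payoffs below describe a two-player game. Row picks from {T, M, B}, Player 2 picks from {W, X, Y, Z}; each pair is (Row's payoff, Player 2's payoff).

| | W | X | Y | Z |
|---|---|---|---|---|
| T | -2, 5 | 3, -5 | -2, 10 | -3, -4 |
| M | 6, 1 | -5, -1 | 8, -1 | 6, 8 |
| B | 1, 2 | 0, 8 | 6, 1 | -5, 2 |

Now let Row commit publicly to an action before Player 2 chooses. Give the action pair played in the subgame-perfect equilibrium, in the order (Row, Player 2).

Backward induction with Row moving first.
- T → Player 2 plays Y (best of 5, -5, 10, -4); Row gets -2.
- M → Player 2 plays Z (best of 1, -1, -1, 8); Row gets 6.
- B → Player 2 plays X (best of 2, 8, 1, 2); Row gets 0.
Row's induced payoffs are -2, 6, 0, so Row commits to M. Subgame-perfect outcome: (M, Z) with payoffs (6, 8).

(M, Z)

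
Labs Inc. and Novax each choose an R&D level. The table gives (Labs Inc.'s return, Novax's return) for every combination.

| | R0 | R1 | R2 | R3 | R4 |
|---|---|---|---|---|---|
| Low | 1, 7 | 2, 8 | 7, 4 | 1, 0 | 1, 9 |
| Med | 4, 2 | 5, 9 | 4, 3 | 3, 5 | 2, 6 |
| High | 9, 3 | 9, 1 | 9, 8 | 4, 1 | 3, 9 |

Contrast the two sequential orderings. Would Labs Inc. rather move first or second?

first

If Labs Inc. leads: Novax's best replies are Low→R4, Med→R1, High→R4; Labs Inc.'s induced payoffs 1, 5, 3; outcome (Med, R1), payoffs (5, 9).
If Novax leads: Labs Inc.'s best replies are R0→High, R1→High, R2→High, R3→High, R4→High; Novax's induced payoffs 3, 1, 8, 1, 9; outcome (High, R4), payoffs (3, 9).
Labs Inc. gets 5 moving first and 3 moving second, so Labs Inc. prefers to move first.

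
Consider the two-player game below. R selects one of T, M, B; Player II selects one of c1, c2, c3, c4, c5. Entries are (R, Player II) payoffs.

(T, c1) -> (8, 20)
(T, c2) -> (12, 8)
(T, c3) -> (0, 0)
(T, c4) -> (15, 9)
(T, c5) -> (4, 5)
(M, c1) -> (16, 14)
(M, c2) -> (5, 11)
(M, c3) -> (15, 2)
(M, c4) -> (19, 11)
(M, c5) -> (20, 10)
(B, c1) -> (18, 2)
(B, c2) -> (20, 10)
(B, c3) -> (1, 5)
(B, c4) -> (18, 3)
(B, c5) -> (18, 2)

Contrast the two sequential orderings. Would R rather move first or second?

first

If R leads: Player II's best replies are T→c1, M→c1, B→c2; R's induced payoffs 8, 16, 20; outcome (B, c2), payoffs (20, 10).
If Player II leads: R's best replies are c1→B, c2→B, c3→M, c4→M, c5→M; Player II's induced payoffs 2, 10, 2, 11, 10; outcome (M, c4), payoffs (19, 11).
R gets 20 moving first and 19 moving second, so R prefers to move first.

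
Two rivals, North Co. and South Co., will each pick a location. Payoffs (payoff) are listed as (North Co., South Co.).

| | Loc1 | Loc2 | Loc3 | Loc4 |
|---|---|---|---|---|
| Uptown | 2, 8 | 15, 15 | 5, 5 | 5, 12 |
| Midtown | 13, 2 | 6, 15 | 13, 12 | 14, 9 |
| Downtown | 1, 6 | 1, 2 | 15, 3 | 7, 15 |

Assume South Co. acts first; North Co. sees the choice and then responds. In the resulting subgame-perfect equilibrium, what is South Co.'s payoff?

Work backward from North Co.'s decision.
- Loc1: North Co. compares 2, 13, 1 and picks Midtown; South Co. would get 2.
- Loc2: North Co. compares 15, 6, 1 and picks Uptown; South Co. would get 15.
- Loc3: North Co. compares 5, 13, 15 and picks Downtown; South Co. would get 3.
- Loc4: North Co. compares 5, 14, 7 and picks Midtown; South Co. would get 9.
Maximizing over 2, 15, 3, 9, South Co. chooses Loc2. Subgame-perfect outcome: (Uptown, Loc2) with payoffs (15, 15).

15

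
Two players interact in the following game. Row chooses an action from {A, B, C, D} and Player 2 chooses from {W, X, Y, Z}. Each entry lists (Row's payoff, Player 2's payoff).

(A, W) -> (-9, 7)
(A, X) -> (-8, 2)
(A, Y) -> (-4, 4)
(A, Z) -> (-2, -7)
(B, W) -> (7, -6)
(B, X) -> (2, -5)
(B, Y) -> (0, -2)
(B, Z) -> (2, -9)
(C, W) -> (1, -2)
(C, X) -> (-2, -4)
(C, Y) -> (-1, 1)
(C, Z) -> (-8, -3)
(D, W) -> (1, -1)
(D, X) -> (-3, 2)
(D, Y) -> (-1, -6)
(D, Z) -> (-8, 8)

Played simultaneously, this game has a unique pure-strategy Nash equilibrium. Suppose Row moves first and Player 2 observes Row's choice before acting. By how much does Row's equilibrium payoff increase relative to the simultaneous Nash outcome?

Work backward from Player 2's decision.
- A: Player 2 compares 7, 2, 4, -7 and picks W; Row would get -9.
- B: Player 2 compares -6, -5, -2, -9 and picks Y; Row would get 0.
- C: Player 2 compares -2, -4, 1, -3 and picks Y; Row would get -1.
- D: Player 2 compares -1, 2, -6, 8 and picks Z; Row would get -8.
Maximizing over -9, 0, -1, -8, Row chooses B. Subgame-perfect outcome: (B, Y) with payoffs (0, -2).
Under simultaneous play:
Row's best replies: W→B; X→B; Y→B; Z→B.
Player 2's best replies: A→W; B→Y; C→Y; D→Z.
Only (B, Y) has each player best-responding; Nash payoffs (0, -2).
Row's commitment gain: 0 − 0 = 0.

0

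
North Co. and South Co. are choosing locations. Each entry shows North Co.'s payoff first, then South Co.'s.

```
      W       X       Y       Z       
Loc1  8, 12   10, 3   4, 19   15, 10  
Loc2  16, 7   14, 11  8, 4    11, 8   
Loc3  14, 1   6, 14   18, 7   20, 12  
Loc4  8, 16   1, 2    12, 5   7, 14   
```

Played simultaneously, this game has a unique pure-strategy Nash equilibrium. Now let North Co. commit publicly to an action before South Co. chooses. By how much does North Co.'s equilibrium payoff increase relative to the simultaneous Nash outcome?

Backward induction with North Co. moving first.
- Loc1 → South Co. plays Y (best of 12, 3, 19, 10); North Co. gets 4.
- Loc2 → South Co. plays X (best of 7, 11, 4, 8); North Co. gets 14.
- Loc3 → South Co. plays X (best of 1, 14, 7, 12); North Co. gets 6.
- Loc4 → South Co. plays W (best of 16, 2, 5, 14); North Co. gets 8.
North Co.'s induced payoffs are 4, 14, 6, 8, so North Co. commits to Loc2. Subgame-perfect outcome: (Loc2, X) with payoffs (14, 11).
Under simultaneous play:
North Co.'s best replies: W→Loc2; X→Loc2; Y→Loc3; Z→Loc3.
South Co.'s best replies: Loc1→Y; Loc2→X; Loc3→X; Loc4→W.
The unique mutual best reply is (Loc2, X), giving (14, 11).
North Co.'s commitment gain: 14 − 14 = 0.

0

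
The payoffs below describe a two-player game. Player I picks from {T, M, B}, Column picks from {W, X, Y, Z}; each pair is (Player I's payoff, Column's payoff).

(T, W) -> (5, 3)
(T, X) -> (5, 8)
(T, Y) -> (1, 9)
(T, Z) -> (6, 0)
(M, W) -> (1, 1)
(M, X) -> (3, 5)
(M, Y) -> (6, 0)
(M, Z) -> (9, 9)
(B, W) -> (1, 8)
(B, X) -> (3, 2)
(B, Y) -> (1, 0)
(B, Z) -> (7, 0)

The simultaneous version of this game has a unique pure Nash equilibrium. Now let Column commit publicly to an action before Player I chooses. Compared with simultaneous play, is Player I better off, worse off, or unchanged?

Solve by backward induction (Column leads).
- W: BR = T, leader payoff 3.
- X: BR = T, leader payoff 8.
- Y: BR = M, leader payoff 0.
- Z: BR = M, leader payoff 9.
Column's induced payoffs are 3, 8, 0, 9, so Column commits to Z. Subgame-perfect outcome: (M, Z) with payoffs (9, 9).
Under simultaneous play:
Player I's best replies: W→T; X→T; Y→M; Z→M.
Column's best replies: T→Y; M→Z; B→W.
Only (M, Z) has each player best-responding; Nash payoffs (9, 9).
Player I earns 9 sequentially versus 9 at the Nash outcome: unchanged.

unchanged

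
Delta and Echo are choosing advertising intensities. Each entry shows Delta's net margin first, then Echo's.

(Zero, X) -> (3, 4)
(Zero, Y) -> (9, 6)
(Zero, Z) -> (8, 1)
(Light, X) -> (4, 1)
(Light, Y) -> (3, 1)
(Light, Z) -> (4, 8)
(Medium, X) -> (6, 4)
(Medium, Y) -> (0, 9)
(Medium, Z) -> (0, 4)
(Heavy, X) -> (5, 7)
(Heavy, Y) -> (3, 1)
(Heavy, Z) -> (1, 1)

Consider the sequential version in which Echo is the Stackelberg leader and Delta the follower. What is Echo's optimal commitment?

Y

Solve by backward induction (Echo leads).
- X: BR = Medium, leader payoff 4.
- Y: BR = Zero, leader payoff 6.
- Z: BR = Zero, leader payoff 1.
Maximizing over 4, 6, 1, Echo chooses Y. Subgame-perfect outcome: (Zero, Y) with payoffs (9, 6).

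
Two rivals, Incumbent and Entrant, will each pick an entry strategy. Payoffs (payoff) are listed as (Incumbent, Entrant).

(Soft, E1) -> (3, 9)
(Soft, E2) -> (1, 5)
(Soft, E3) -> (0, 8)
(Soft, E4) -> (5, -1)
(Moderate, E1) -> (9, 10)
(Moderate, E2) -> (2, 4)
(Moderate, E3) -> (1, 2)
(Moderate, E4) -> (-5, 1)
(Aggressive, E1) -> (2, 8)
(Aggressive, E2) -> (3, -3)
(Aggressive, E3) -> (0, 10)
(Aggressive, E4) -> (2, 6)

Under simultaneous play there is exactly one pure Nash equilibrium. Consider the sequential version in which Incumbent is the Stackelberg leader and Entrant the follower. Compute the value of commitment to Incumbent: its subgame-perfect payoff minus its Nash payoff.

Backward induction with Incumbent moving first.
- Soft: BR = E1, leader payoff 3.
- Moderate: BR = E1, leader payoff 9.
- Aggressive: BR = E3, leader payoff 0.
Maximizing over 3, 9, 0, Incumbent chooses Moderate. Subgame-perfect outcome: (Moderate, E1) with payoffs (9, 10).
For the simultaneous game, intersect best replies.
Incumbent's best replies: E1→Moderate; E2→Aggressive; E3→Moderate; E4→Soft.
Entrant's best replies: Soft→E1; Moderate→E1; Aggressive→E3.
The unique mutual best reply is (Moderate, E1), giving (9, 10).
Incumbent's commitment gain: 9 − 9 = 0.

0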